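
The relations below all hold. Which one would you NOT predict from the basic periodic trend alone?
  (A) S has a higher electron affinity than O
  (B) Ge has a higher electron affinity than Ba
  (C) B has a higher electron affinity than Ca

The general trend: electron affinity increases across a period and decreases down a group.
(A) S (period 3, group 16) vs O (period 2, group 16): the stated order contradicts the simple trend.
(B) Ge (period 4, group 14) vs Ba (period 6, group 2): the stated order agrees with the simple trend.
(C) B (period 2, group 13) vs Ca (period 4, group 2): the stated order agrees with the simple trend.
The exception is (A): the compact 2p subshell of O repels the added electron more than S's larger 3p does.

(A)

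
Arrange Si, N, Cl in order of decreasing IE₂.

IE_2 is the cost of taking one more electron from the +1 cation: Si⁺ still has 3 valence electrons; N⁺ still has 4 valence electrons; Cl⁺ still has 6 valence electrons.
All are still removing valence electrons, so compare the +1 ions as you would atoms: IE_2 generally rises across a period (higher Z_eff) and falls down a group (larger shell), subject to the usual subshell exceptions.
Valence configurations: Si⁺ [Ne]3s²3p¹, N⁺ [He]2s²2p², Cl⁺ [Ne]3s²3p⁴.
The numbers (kJ/mol): Si 1577, N 2856, Cl 2298.
So the second ionization energies run Si < Cl < N.

N > Cl > Si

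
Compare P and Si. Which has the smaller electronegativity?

Si is in period 3, group 14; P is in period 3, group 15.
Electronegativity increases across a period and decreases down a group, tracking effective nuclear charge and atomic size.
All lie in period 3, so electronegativity increases left to right.
So Si has the smaller electronegativity (Si < P).

Si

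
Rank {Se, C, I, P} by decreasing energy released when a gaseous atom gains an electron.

Atoms with high Z_eff and room in the valence shell (especially the halogens) have the most exothermic electron affinities.
A diagonal step moves right (one effect) and down (the opposite effect) at once.
C > P: the two effects oppose for this pair; the down-group effect wins (122 vs 72 kJ/mol).
Se > C: the two effects oppose for this pair; the across-period effect wins (195 vs 122 kJ/mol).
I > Se: period and group pull opposite ways; the across-period shift dominates (295 vs 195 kJ/mol).
For reference (kJ/mol): C 122, P 72, Se 195, I 295.
So from highest to lowest: I > Se > C > P.

I, Se, C, P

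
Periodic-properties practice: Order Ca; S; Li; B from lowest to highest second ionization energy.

Ca, S, B, Li

IE_2 is the cost of taking one more electron from the +1 cation: Ca⁺ still has 1 valence electron; S⁺ still has 5 valence electrons; Li⁺ is the bare [He] core; B⁺ still has 2 valence electrons.
Pulling an electron out of a noble-gas core costs far more than removing a remaining valence electron, so Li sits at the high end of IE_2.
Valence configurations: Ca⁺ [Ar]4s¹, S⁺ [Ne]3s²3p³, B⁺ [He]2s².
Approximate IE_2 values (kJ/mol): Ca 1145, S 2252, Li 7298, B 2427.
Putting it together, IE_2: Ca < S < B < Li.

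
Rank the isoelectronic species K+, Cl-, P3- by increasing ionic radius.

K+, Cl-, P3-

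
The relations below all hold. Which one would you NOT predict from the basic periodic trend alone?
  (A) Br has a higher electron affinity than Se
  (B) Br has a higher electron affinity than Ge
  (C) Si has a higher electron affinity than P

The general trend: electron affinity increases across a period and decreases down a group.
(A) Br (period 4, group 17) vs Se (period 4, group 16): the stated order agrees with the simple trend.
(B) Br (period 4, group 17) vs Ge (period 4, group 14): the stated order agrees with the simple trend.
(C) Si (period 3, group 14) vs P (period 3, group 15): the stated order contradicts the simple trend.
The exception is (C): adding an electron to P's half-filled 3p³ is unfavourable, so Si (3p²) has the more exothermic EA.

(C)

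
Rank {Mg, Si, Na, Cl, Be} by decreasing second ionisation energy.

Na > Cl > Be > Si > Mg

The second ionization energy removes an electron from the +1 ion. For each element: Mg⁺ still has 1 valence electron; Si⁺ still has 3 valence electrons; Na⁺ is the bare [Ne] core; Cl⁺ still has 6 valence electrons; Be⁺ still has 1 valence electron.
Core electrons are held far more tightly than valence electrons, so Na tops the IE_2 order.
Valence configurations: Mg⁺ [Ne]3s¹, Si⁺ [Ne]3s²3p¹, Cl⁺ [Ne]3s²3p⁴, Be⁺ [He]2s¹.
Approximate IE_2 values (kJ/mol): Mg 1451, Si 1577, Na 4562, Cl 2298, Be 1757.
So the second ionization energies run Mg < Si < Be < Cl < Na.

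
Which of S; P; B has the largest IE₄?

B

The fourth ionization energy removes an electron from the +3 ion. For each element: S³⁺ still has 3 valence electrons; P³⁺ still has 2 valence electrons; B³⁺ is the bare [He] core.
Breaking into a closed-shell core is much more expensive than removing a leftover valence electron — B has the largest IE_4 here.
Valence configurations: S³⁺ [Ne]3s²3p¹, P³⁺ [Ne]3s².
S³⁺ loses a lone 3p electron whereas P³⁺ must break into a filled 3s² pair, so IE_4(P) > IE_4(S) even though S has the higher nuclear charge.
Tabulated IE_4 (kJ/mol): S 4556, P 4964, B 25026.
Putting it together, IE_4: S < P < B.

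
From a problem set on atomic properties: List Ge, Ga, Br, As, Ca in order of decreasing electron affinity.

Ca is in period 4, group 2; Ga is in period 4, group 13; Ge is in period 4, group 14; As is in period 4, group 15; Br is in period 4, group 17.
Atoms with high Z_eff and room in the valence shell (especially the halogens) have the most exothermic electron affinities.
All lie in period 4; the across-period trend (electron affinity increases left to right) applies, with the exception below.
Note the exception: Ge has a higher electron affinity than As, contrary to the simple trend — adding an electron to As's half-filled 4p³ is unfavourable, so Ge (4p²) has the more exothermic EA.
Tabulated electron affinity (kJ/mol): Ca 2, Ga 29, Ge 119, As 78, Br 325.
So from highest to lowest: Br > Ge > As > Ga > Ca.

Br > Ge > As > Ga > Ca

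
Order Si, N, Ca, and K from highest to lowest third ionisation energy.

The third ionization energy removes an electron from the +2 ion. For each element: Si²⁺ still has 2 valence electrons; N²⁺ still has 3 valence electrons; Ca²⁺ is the bare [Ar] core; K²⁺ is already 1 electron into the core.
Usually core removal costs more than valence removal, but here the competition is close: a tightly held n=2 valence electron can cost more to remove than an n=3 core electron, so the actual values have to decide it.
Valence configurations: Si²⁺ [Ne]3s², N²⁺ [He]2s²2p¹.
Tabulated IE_3 (kJ/mol): Si 3232, N 4578, Ca 4912, K 4420.
Overall IE_3 order: Si < K < N < Ca.

Ca > N > K > Si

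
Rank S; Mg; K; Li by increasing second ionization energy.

Mg < S < K < Li

IE_2 is the cost of taking one more electron from the +1 cation: S⁺ still has 5 valence electrons; Mg⁺ still has 1 valence electron; K⁺ is the bare [Ar] core; Li⁺ is the bare [He] core.
Pulling an electron out of a noble-gas core costs far more than removing a remaining valence electron, so K and Li sit at the high end of IE_2.
Valence configurations: S⁺ [Ne]3s²3p³, Mg⁺ [Ne]3s¹.
Approximate IE_2 values (kJ/mol): S 2252, Mg 1451, K 3052, Li 7298.
Hence IE_2: Mg < S < K < Li.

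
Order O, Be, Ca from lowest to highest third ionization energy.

Ca, O, Be

The third ionization energy removes an electron from the +2 ion. For each element: O²⁺ still has 4 valence electrons; Be²⁺ is the bare [He] core; Ca²⁺ is the bare [Ar] core.
Usually core removal costs more than valence removal, but here the competition is close: a tightly held n=2 valence electron can cost more to remove than an n=3 core electron, so the actual values have to decide it.
The numbers (kJ/mol): O 5300, Be 14849, Ca 4912.
Putting it together, IE_3: Ca < O < Be.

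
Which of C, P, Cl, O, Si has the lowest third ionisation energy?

After 2 electrons have been removed, what remains? C²⁺ still has 2 valence electrons; P²⁺ still has 3 valence electrons; Cl²⁺ still has 5 valence electrons; O²⁺ still has 4 valence electrons; Si²⁺ still has 2 valence electrons.
All are still removing valence electrons, so compare the +2 ions as you would atoms: IE_3 generally rises across a period (higher Z_eff) and falls down a group (larger shell), subject to the usual subshell exceptions.
Valence configurations: C²⁺ [He]2s², P²⁺ [Ne]3s²3p¹, Cl²⁺ [Ne]3s²3p³, O²⁺ [He]2s²2p², Si²⁺ [Ne]3s².
P²⁺ loses a lone 3p electron whereas Si²⁺ must break into a filled 3s² pair, so IE_3(Si) > IE_3(P) even though P has the higher nuclear charge.
The numbers (kJ/mol): C 4620, P 2914, Cl 3822, O 5300, Si 3232.
Putting it together, IE_3: P < Si < Cl < C < O.

P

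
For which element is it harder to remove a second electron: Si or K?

The second ionization energy removes an electron from the +1 ion. For each element: Si⁺ still has 3 valence electrons; K⁺ is the bare [Ar] core.
Breaking into a closed-shell core is much more expensive than removing a leftover valence electron — K has the largest IE_2 here.
Tabulated IE_2 (kJ/mol): Si 1577, K 3052.
Hence IE_2: Si < K.

K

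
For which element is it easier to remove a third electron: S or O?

S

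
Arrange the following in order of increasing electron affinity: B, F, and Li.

Adding an electron releases more energy for atoms nearer the top right (short of the noble gases).
All lie in period 2; the across-period trend (electron affinity increases left to right) applies, with the exception below.
Note the exception: Li has a higher electron affinity than B, contrary to the simple trend — B's ns²np¹ configuration gives only a small electron affinity — the sparsely filled np subshell binds an added electron weakly.
For reference (kJ/mol): Li 60, B 27, F 328.
So from lowest to highest: B < Li < F.

B < Li < F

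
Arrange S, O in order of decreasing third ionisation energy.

O > S

The third ionization energy removes an electron from the +2 ion. For each element: S²⁺ still has 4 valence electrons; O²⁺ still has 4 valence electrons.
All are still removing valence electrons, so compare the +2 ions as you would atoms: IE_3 generally rises across a period (higher Z_eff) and falls down a group (larger shell), subject to the usual subshell exceptions.
Valence configurations: S²⁺ [Ne]3s²3p², O²⁺ [He]2s²2p².
The numbers (kJ/mol): S 3357, O 5300.
Overall IE_3 order: S < O.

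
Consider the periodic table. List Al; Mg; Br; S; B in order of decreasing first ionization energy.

B is in period 2, group 13; Mg is in period 3, group 2; Al is in period 3, group 13; S is in period 3, group 16; Br is in period 4, group 17.
Across a period the outer electron is held more tightly (higher IE₁); down a group it sits in a higher shell, more shielded, and comes off more easily.
Here both period and group differ, so the two effects have to be weighed against each other.
Mg > Al: this pair runs against the simple trend — see the exception note.
B > Mg: both effects reinforce here, so B is clearly the higher of the two.
S > B: the two effects oppose for this pair; the across-period effect wins (1000 vs 801 kJ/mol).
Br > S: period and group pull opposite ways; the across-period shift dominates (1140 vs 1000 kJ/mol).
Note the exception: Mg has a higher first ionization energy than Al, contrary to the simple trend — Al's single 3p electron is easier to remove than one from Mg's filled 3s².
For reference (kJ/mol): B 801, Mg 738, Al 578, S 1000, Br 1140.
So from highest to lowest: Br > S > B > Mg > Al.

Br, S, B, Mg, Al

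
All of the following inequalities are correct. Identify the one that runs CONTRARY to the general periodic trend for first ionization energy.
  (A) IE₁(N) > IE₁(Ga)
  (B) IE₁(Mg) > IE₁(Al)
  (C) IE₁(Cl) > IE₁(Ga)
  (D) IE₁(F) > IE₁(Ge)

(B)

The general trend: first ionization energy increases across a period and decreases down a group.
(A) N (period 2, group 15) vs Ga (period 4, group 13): the stated order agrees with the simple trend.
(B) Mg (period 3, group 2) vs Al (period 3, group 13): the stated order contradicts the simple trend.
(C) Cl (period 3, group 17) vs Ga (period 4, group 13): the stated order agrees with the simple trend.
(D) F (period 2, group 17) vs Ge (period 4, group 14): the stated order agrees with the simple trend.
The exception is (B): Al's single 3p electron is easier to remove than one from Mg's filled 3s².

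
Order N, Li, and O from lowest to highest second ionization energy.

N, O, Li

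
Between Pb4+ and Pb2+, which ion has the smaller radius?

Pb4+

Both ions have Z = 82 protons, but Pb4+ has lost more electrons, so its remaining electrons feel a larger effective nuclear charge per electron and are pulled in more tightly.
Higher positive charge → smaller ion, so Pb2+ > Pb4+.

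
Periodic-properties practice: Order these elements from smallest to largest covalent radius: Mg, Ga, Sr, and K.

Ga, Mg, Sr, K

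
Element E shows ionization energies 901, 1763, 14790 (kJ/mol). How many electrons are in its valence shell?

Look for the largest jump between consecutive ionization energies: IE3/IE2 ≈ 8.4, far larger than any earlier ratio.
That jump marks the point where a core electron is being removed. So the atom has 2 valence electrons.

2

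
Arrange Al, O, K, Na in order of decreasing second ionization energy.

Na, O, K, Al

Consider each +1 ion: Al⁺ still has 2 valence electrons; O⁺ still has 5 valence electrons; K⁺ is the bare [Ar] core; Na⁺ is the bare [Ne] core.
Usually core removal costs more than valence removal, but here the competition is close: a tightly held n=2 valence electron can cost more to remove than an n=3 core electron, so the actual values have to decide it.
Valence configurations: Al⁺ [Ne]3s², O⁺ [He]2s²2p³.
Tabulated IE_2 (kJ/mol): Al 1817, O 3388, K 3052, Na 4562.
Putting it together, IE_2: Al < K < O < Na.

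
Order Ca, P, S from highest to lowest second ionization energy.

Consider each +1 ion: Ca⁺ still has 1 valence electron; P⁺ still has 4 valence electrons; S⁺ still has 5 valence electrons.
All are still removing valence electrons, so compare the +1 ions as you would atoms: IE_2 generally rises across a period (higher Z_eff) and falls down a group (larger shell), subject to the usual subshell exceptions.
Valence configurations: Ca⁺ [Ar]4s¹, P⁺ [Ne]3s²3p², S⁺ [Ne]3s²3p³.
The numbers (kJ/mol): Ca 1145, P 1907, S 2252.
So the second ionization energies run Ca < P < S.

S > P > Ca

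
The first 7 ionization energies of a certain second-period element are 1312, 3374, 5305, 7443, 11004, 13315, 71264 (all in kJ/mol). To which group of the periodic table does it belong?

Look for the largest jump between consecutive ionization energies: IE7/IE6 ≈ 5.4, far larger than any earlier ratio.
That jump marks the point where a core electron is being removed. So the atom has 6 valence electrons.
A main-group element with 6 valence electrons is in group 16.

Group 16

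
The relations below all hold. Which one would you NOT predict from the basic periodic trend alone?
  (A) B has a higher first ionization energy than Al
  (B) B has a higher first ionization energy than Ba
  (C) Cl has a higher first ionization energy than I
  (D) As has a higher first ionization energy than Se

(D)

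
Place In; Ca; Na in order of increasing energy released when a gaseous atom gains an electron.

Ca < In < Na

Na is in period 3, group 1; Ca is in period 4, group 2; In is in period 5, group 13.
EA tends to increase across a period and decrease down a group, though the pattern is less regular than for IE or radius.
These sit on a diagonal, where the across-period and down-group effects partly cancel.
In > Ca: period and group pull opposite ways; the across-period shift dominates (29 vs 2 kJ/mol).
Na > In: period and group pull opposite ways; the down-group shift dominates (53 vs 29 kJ/mol).
Tabulated electron affinity (kJ/mol): Na 53, Ca 2, In 29.
So from lowest to highest: Ca < In < Na.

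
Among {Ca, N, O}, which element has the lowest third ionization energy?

After 2 electrons have been removed, what remains? Ca²⁺ is the bare [Ar] core; N²⁺ still has 3 valence electrons; O²⁺ still has 4 valence electrons.
Usually core removal costs more than valence removal, but here the competition is close: a tightly held n=2 valence electron can cost more to remove than an n=3 core electron, so the actual values have to decide it.
Valence configurations: N²⁺ [He]2s²2p¹, O²⁺ [He]2s²2p².
Tabulated IE_3 (kJ/mol): Ca 4912, N 4578, O 5300.
Overall IE_3 order: N < Ca < O.

N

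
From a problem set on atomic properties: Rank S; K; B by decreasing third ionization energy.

K > B > S

After 2 electrons have been removed, what remains? S²⁺ still has 4 valence electrons; K²⁺ is already 1 electron into the core; B²⁺ still has 1 valence electron.
Breaking into a closed-shell core is much more expensive than removing a leftover valence electron — K has the largest IE_3 here.
Valence configurations: S²⁺ [Ne]3s²3p², B²⁺ [He]2s¹.
The numbers (kJ/mol): S 3357, K 4420, B 3660.
Hence IE_3: S < B < K.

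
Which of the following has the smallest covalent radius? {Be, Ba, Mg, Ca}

Be is in period 2, group 2; Mg is in period 3, group 2; Ca is in period 4, group 2; Ba is in period 6, group 2.
Moving right in a period, electrons are added to the same shell under a stronger nuclear pull, so atoms get smaller; moving down, a new shell is opened and atoms get larger.
All are in group 2, so atomic radius increases down the group.
The smallest covalent radius among these belongs to Be.

Be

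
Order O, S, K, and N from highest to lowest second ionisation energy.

O > K > N > S

The second ionization energy removes an electron from the +1 ion. For each element: O⁺ still has 5 valence electrons; S⁺ still has 5 valence electrons; K⁺ is the bare [Ar] core; N⁺ still has 4 valence electrons.
Usually core removal costs more than valence removal, but here the competition is close: a tightly held n=2 valence electron can cost more to remove than an n=3 core electron, so the actual values have to decide it.
Valence configurations: O⁺ [He]2s²2p³, S⁺ [Ne]3s²3p³, N⁺ [He]2s²2p².
The numbers (kJ/mol): O 3388, S 2252, K 3052, N 2856.
Hence IE_2: S < N < K < O.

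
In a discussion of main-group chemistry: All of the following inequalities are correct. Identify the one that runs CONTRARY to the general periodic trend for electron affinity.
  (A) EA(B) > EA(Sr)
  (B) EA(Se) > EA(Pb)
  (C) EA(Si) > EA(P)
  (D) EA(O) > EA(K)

(C)

The general trend: electron affinity increases across a period and decreases down a group.
(A) B (period 2, group 13) vs Sr (period 5, group 2): the stated order agrees with the simple trend.
(B) Se (period 4, group 16) vs Pb (period 6, group 14): the stated order agrees with the simple trend.
(C) Si (period 3, group 14) vs P (period 3, group 15): the stated order contradicts the simple trend.
(D) O (period 2, group 16) vs K (period 4, group 1): the stated order agrees with the simple trend.
The exception is (C): adding an electron to P's half-filled 3p³ is unfavourable, so Si (3p²) has the more exothermic EA.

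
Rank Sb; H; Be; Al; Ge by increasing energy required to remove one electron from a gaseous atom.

Al < Ge < Sb < Be < H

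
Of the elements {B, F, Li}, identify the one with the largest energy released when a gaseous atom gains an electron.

F

Adding an electron releases more energy for atoms nearer the top right (short of the noble gases).
All lie in period 2; the across-period trend (electron affinity increases left to right) applies, with the exception below.
Note the exception: Li has a higher electron affinity than B, contrary to the simple trend — B's ns²np¹ configuration gives only a small electron affinity — the sparsely filled np subshell binds an added electron weakly.
For reference (kJ/mol): Li 60, B 27, F 328.
The largest energy released when a gaseous atom gains an electron among these belongs to F.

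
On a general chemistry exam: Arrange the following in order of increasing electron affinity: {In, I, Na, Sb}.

In < Na < Sb < I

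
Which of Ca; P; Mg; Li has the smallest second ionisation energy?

Ca

The second ionization energy removes an electron from the +1 ion. For each element: Ca⁺ still has 1 valence electron; P⁺ still has 4 valence electrons; Mg⁺ still has 1 valence electron; Li⁺ is the bare [He] core.
Pulling an electron out of a noble-gas core costs far more than removing a remaining valence electron, so Li sits at the high end of IE_2.
Valence configurations: Ca⁺ [Ar]4s¹, P⁺ [Ne]3s²3p², Mg⁺ [Ne]3s¹.
Approximate IE_2 values (kJ/mol): Ca 1145, P 1907, Mg 1451, Li 7298.
Putting it together, IE_2: Ca < Mg < P < Li.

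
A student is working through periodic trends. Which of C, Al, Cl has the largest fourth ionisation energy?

Al

Consider each +3 ion: C³⁺ still has 1 valence electron; Al³⁺ is the bare [Ne] core; Cl³⁺ still has 4 valence electrons.
Breaking into a closed-shell core is much more expensive than removing a leftover valence electron — Al has the largest IE_4 here.
Valence configurations: C³⁺ [He]2s¹, Cl³⁺ [Ne]3s²3p².
Approximate IE_4 values (kJ/mol): C 6223, Al 11577, Cl 5159.
So the fourth ionization energies run Cl < C < Al.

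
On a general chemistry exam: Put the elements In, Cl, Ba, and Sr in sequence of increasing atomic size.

Cl, In, Sr, Ba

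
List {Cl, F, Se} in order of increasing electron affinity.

Se < F < Cl

EA tends to increase across a period and decrease down a group, though the pattern is less regular than for IE or radius.
These span different periods and groups, so the two trends combine.
F > Se: relative to Se, both the across-period and down-group shifts push F's electron affinity up.
Cl > F: this pair runs against the simple trend — see the exception note.
Note the exception: Cl has a higher electron affinity than F, contrary to the simple trend — F's small 2p subshell makes the incoming electron feel strong e⁻–e⁻ repulsion, so Cl actually releases more energy on gaining an electron.
Tabulated electron affinity (kJ/mol): F 328, Cl 349, Se 195.
So from lowest to highest: Se < F < Cl.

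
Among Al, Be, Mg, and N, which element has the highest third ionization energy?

Be

IE_3 is the cost of taking one more electron from the +2 cation: Al²⁺ still has 1 valence electron; Be²⁺ is the bare [He] core; Mg²⁺ is the bare [Ne] core; N²⁺ still has 3 valence electrons.
Breaking into a closed-shell core is much more expensive than removing a leftover valence electron — Mg and Be have the largest IE_3 here.
Valence configurations: Al²⁺ [Ne]3s¹, N²⁺ [He]2s²2p¹.
Approximate IE_3 values (kJ/mol): Al 2745, Be 14849, Mg 7733, N 4578.
Putting it together, IE_3: Al < N < Mg < Be.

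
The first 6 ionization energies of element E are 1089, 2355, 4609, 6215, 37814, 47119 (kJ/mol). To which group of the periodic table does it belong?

Group 14

Look for the largest jump between consecutive ionization energies: IE5/IE4 ≈ 6.1, far larger than any earlier ratio.
That jump marks the point where a core electron is being removed. So the atom has 4 valence electrons.
A main-group element with 4 valence electrons is in group 14.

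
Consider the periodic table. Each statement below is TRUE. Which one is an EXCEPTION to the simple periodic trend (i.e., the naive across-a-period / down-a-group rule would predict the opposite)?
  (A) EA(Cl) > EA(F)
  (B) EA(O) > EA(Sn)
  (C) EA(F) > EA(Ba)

(A)

The general trend: electron affinity increases across a period and decreases down a group.
(A) Cl (period 3, group 17) vs F (period 2, group 17): the stated order contradicts the simple trend.
(B) O (period 2, group 16) vs Sn (period 5, group 14): the stated order agrees with the simple trend.
(C) F (period 2, group 17) vs Ba (period 6, group 2): the stated order agrees with the simple trend.
The exception is (A): F's small 2p subshell makes the incoming electron feel strong e⁻–e⁻ repulsion, so Cl actually releases more energy on gaining an electron.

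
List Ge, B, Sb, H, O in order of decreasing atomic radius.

Sb > Ge > B > O > H

Across a period the added protons contract the valence shell; down a group each new principal shell makes the atom larger.
Neither a single period nor a single group — weigh both effects.
O > H: period and group pull opposite ways; the down-group shift dominates (63 vs 32 pm).
B > O: both are in period 2; the period trend gives B the larger value.
Ge > B: period and group pull opposite ways; the down-group shift dominates (121 vs 85 pm).
Sb > Ge: period and group pull opposite ways; the down-group shift dominates (140 vs 121 pm).
Tabulated atomic radius (pm): H 32, B 85, O 63, Ge 121, Sb 140.
So from largest to smallest: Sb > Ge > B > O > H.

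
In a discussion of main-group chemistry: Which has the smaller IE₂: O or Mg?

Mg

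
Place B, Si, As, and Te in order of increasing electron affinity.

B < As < Si < Te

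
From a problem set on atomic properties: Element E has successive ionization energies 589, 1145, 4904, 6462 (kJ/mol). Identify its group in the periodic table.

Group 2

Look for the largest jump between consecutive ionization energies: IE3/IE2 ≈ 4.3, far larger than any earlier ratio.
That jump marks the point where a core electron is being removed. So the atom has 2 valence electrons.
A main-group element with 2 valence electrons is in group 2.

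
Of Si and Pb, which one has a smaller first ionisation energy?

IE₁ increases left→right with effective nuclear charge and decreases top→bottom as the valence shell moves farther out.
All are in group 14, so first ionization energy increases up the group.
So Pb has the smaller first ionisation energy (Pb < Si).

Pb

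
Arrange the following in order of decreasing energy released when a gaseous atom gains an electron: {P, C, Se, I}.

Adding an electron releases more energy for atoms nearer the top right (short of the noble gases).
These sit on a diagonal, where the across-period and down-group effects partly cancel.
C > P: the two effects oppose for this pair; the down-group effect wins (122 vs 72 kJ/mol).
Se > C: period and group pull opposite ways; the across-period shift dominates (195 vs 122 kJ/mol).
I > Se: the two effects oppose for this pair; the across-period effect wins (295 vs 195 kJ/mol).
Tabulated electron affinity (kJ/mol): C 122, P 72, Se 195, I 295.
So from highest to lowest: I > Se > C > P.

I > Se > C > P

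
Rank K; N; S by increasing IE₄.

S < K < N

The fourth ionization energy removes an electron from the +3 ion. For each element: K³⁺ is already 2 electrons into the core; N³⁺ still has 2 valence electrons; S³⁺ still has 3 valence electrons.
Usually core removal costs more than valence removal, but here the competition is close: a tightly held n=2 valence electron can cost more to remove than an n=3 core electron, so the actual values have to decide it.
Valence configurations: N³⁺ [He]2s², S³⁺ [Ne]3s²3p¹.
Approximate IE_4 values (kJ/mol): K 5877, N 7475, S 4556.
Hence IE_4: S < K < N.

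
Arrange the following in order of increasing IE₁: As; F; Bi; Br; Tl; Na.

Na, Tl, Bi, As, Br, F

Across a period the outer electron is held more tightly (higher IE₁); down a group it sits in a higher shell, more shielded, and comes off more easily.
Here both period and group differ, so the two effects have to be weighed against each other.
Tl > Na: the two effects oppose for this pair; the across-period effect wins (589 vs 496 kJ/mol).
Bi > Tl: Bi lies to the right of Tl in period 6, so the across-period effect alone puts Bi higher.
As > Bi: they share group 15; the group trend gives As the larger value.
Br > As: both are in period 4; the period trend gives Br the larger value.
F > Br: F sits above Br in group 17, so the down-group effect alone puts F higher.
For reference (kJ/mol): F 1681, Na 496, As 947, Br 1140, Tl 589, Bi 703.
So from lowest to highest: Na < Tl < Bi < As < Br < F.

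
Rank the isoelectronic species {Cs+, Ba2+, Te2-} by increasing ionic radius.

All of these have 54 electrons, so size is governed by nuclear charge alone: the more protons, the stronger the pull on the same electron cloud, and the smaller the ion.
Nuclear charges: Ba2+ (Z=56), Cs+ (Z=55), Te2- (Z=52).
Smallest to largest: Ba2+ < Cs+ < Te2-.

Ba2+ < Cs+ < Te2-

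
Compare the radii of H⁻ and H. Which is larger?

H⁻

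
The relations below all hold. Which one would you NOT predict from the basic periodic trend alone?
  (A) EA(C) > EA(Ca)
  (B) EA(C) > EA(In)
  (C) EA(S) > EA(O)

(C)

The general trend: electron affinity increases across a period and decreases down a group.
(A) C (period 2, group 14) vs Ca (period 4, group 2): the stated order agrees with the simple trend.
(B) C (period 2, group 14) vs In (period 5, group 13): the stated order agrees with the simple trend.
(C) S (period 3, group 16) vs O (period 2, group 16): the stated order contradicts the simple trend.
The exception is (C): the compact 2p subshell of O repels the added electron more than S's larger 3p does.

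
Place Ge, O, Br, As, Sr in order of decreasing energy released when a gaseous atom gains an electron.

EA tends to increase across a period and decrease down a group, though the pattern is less regular than for IE or radius.
Neither a single period nor a single group — weigh both effects.
As > Sr: both effects reinforce here, so As is clearly the higher of the two.
Ge > As: this pair runs against the simple trend — see the exception note.
O > Ge: relative to Ge, both the across-period and down-group shifts push O's electron affinity up.
Br > O: the two effects oppose for this pair; the across-period effect wins (325 vs 141 kJ/mol).
Note the exception: Ge has a higher electron affinity than As, contrary to the simple trend — adding an electron to As's half-filled 4p³ is unfavourable, so Ge (4p²) has the more exothermic EA.
Tabulated electron affinity (kJ/mol): O 141, Ge 119, As 78, Br 325, Sr 5.
So from highest to lowest: Br > O > Ge > As > Sr.

Br > O > Ge > As > Sr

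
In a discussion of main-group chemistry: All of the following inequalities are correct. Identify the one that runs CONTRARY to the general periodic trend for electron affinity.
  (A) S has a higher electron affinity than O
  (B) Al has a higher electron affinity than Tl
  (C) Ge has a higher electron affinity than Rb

The general trend: electron affinity increases across a period and decreases down a group.
(A) S (period 3, group 16) vs O (period 2, group 16): the stated order contradicts the simple trend.
(B) Al (period 3, group 13) vs Tl (period 6, group 13): the stated order agrees with the simple trend.
(C) Ge (period 4, group 14) vs Rb (period 5, group 1): the stated order agrees with the simple trend.
The exception is (A): the compact 2p subshell of O repels the added electron more than S's larger 3p does.

(A)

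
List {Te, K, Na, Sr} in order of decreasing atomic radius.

Na is in period 3, group 1; K is in period 4, group 1; Sr is in period 5, group 2; Te is in period 5, group 16.
Across a period the added protons contract the valence shell; down a group each new principal shell makes the atom larger.
These span different periods and groups, so the two trends combine.
Na > Te: period and group pull opposite ways; the across-period shift dominates (155 vs 136 pm).
Sr > Na: period and group pull opposite ways; the down-group shift dominates (185 vs 155 pm).
K > Sr: the two effects oppose for this pair; the across-period effect wins (196 vs 185 pm).
Tabulated atomic radius (pm): Na 155, K 196, Sr 185, Te 136.
So from largest to smallest: K > Sr > Na > Te.

K > Sr > Na > Te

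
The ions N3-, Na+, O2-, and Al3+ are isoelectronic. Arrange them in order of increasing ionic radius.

All of these have 10 electrons, so size is governed by nuclear charge alone: the more protons, the stronger the pull on the same electron cloud, and the smaller the ion.
Nuclear charges: Al3+ (Z=13), Na+ (Z=11), O2- (Z=8), N3- (Z=7).
Smallest to largest: Al3+ < Na+ < O2- < N3-.

Al3+ < Na+ < O2- < N3-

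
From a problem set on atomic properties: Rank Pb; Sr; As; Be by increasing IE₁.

Sr < Pb < Be < As

IE₁ increases left→right with effective nuclear charge and decreases top→bottom as the valence shell moves farther out.
These span different periods and groups, so the two trends combine.
Pb > Sr: period and group pull opposite ways; the across-period shift dominates (716 vs 550 kJ/mol).
Be > Pb: the two effects oppose for this pair; the down-group effect wins (900 vs 716 kJ/mol).
As > Be: period and group pull opposite ways; the across-period shift dominates (947 vs 900 kJ/mol).
Approximate values (kJ/mol): Be 900, As 947, Sr 550, Pb 716.
So from lowest to highest: Sr < Pb < Be < As.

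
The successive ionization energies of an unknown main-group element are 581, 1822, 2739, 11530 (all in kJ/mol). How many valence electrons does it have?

3

Look for the largest jump between consecutive ionization energies: IE4/IE3 ≈ 4.2, far larger than any earlier ratio.
That jump marks the point where a core electron is being removed. So the atom has 3 valence electrons.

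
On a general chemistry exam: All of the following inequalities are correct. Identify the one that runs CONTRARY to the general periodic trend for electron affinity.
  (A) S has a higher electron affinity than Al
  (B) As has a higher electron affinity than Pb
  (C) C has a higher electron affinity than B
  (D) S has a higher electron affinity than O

The general trend: electron affinity increases across a period and decreases down a group.
(A) S (period 3, group 16) vs Al (period 3, group 13): the stated order agrees with the simple trend.
(B) As (period 4, group 15) vs Pb (period 6, group 14): the stated order agrees with the simple trend.
(C) C (period 2, group 14) vs B (period 2, group 13): the stated order agrees with the simple trend.
(D) S (period 3, group 16) vs O (period 2, group 16): the stated order contradicts the simple trend.
The exception is (D): the compact 2p subshell of O repels the added electron more than S's larger 3p does.

(D)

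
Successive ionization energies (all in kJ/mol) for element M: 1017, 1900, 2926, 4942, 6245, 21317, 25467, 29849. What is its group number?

Group 15

Look for the largest jump between consecutive ionization energies: IE6/IE5 ≈ 3.4, far larger than any earlier ratio.
That jump marks the point where a core electron is being removed. So the atom has 5 valence electrons.
A main-group element with 5 valence electrons is in group 15.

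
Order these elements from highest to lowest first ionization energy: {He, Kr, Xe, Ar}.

He > Ar > Kr > Xe

He is in period 1, group 18; Ar is in period 3, group 18; Kr is in period 4, group 18; Xe is in period 5, group 18.
First ionization energy rises across a period (greater Z_eff holds electrons more tightly) and falls down a group (valence electrons are farther from the nucleus).
All are in group 18, so first ionization energy increases up the group.
So from highest to lowest: He > Ar > Kr > Xe.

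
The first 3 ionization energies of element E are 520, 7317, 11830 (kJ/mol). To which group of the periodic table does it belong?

Look for the largest jump between consecutive ionization energies: IE2/IE1 ≈ 14.1, far larger than any earlier ratio.
That jump marks the point where a core electron is being removed. So the atom has 1 valence electron.
A main-group element with 1 valence electron is in group 1.

Group 1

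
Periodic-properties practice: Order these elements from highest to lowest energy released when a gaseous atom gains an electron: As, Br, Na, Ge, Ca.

Na is in period 3, group 1; Ca is in period 4, group 2; Ge is in period 4, group 14; As is in period 4, group 15; Br is in period 4, group 17.
Atoms with high Z_eff and room in the valence shell (especially the halogens) have the most exothermic electron affinities.
Here both period and group differ, so the two effects have to be weighed against each other.
Na > Ca: the two effects oppose for this pair; the down-group effect wins (53 vs 2 kJ/mol).
As > Na: period and group pull opposite ways; the across-period shift dominates (78 vs 53 kJ/mol).
Ge > As: this pair runs against the simple trend — see the exception note.
Br > Ge: Br lies to the right of Ge in period 4, so the across-period effect alone puts Br higher.
Note the exception: Ge has a higher electron affinity than As, contrary to the simple trend — adding an electron to As's half-filled 4p³ is unfavourable, so Ge (4p²) has the more exothermic EA.
For reference (kJ/mol): Na 53, Ca 2, Ge 119, As 78, Br 325.
So from highest to lowest: Br > Ge > As > Na > Ca.

Br > Ge > As > Na > Ca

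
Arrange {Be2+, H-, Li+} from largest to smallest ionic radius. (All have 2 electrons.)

H- > Li+ > Be2+

All of these have 2 electrons, so size is governed by nuclear charge alone: the more protons, the stronger the pull on the same electron cloud, and the smaller the ion.
Nuclear charges: Be2+ (Z=4), Li+ (Z=3), H- (Z=1).
Largest to smallest: H- > Li+ > Be2+.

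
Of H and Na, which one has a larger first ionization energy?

H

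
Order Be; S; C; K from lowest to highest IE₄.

S, K, C, Be

IE_4 is the cost of taking one more electron from the +3 cation: Be³⁺ is already 1 electron into the core; S³⁺ still has 3 valence electrons; C³⁺ still has 1 valence electron; K³⁺ is already 2 electrons into the core.
Usually core removal costs more than valence removal, but here the competition is close: a tightly held n=2 valence electron can cost more to remove than an n=3 core electron, so the actual values have to decide it.
Valence configurations: S³⁺ [Ne]3s²3p¹, C³⁺ [He]2s¹.
The numbers (kJ/mol): Be 21007, S 4556, C 6223, K 5877.
Hence IE_4: S < K < C < Be.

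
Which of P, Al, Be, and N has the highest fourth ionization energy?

Be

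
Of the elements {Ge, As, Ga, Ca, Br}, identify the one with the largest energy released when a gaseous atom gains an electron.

Ca is in period 4, group 2; Ga is in period 4, group 13; Ge is in period 4, group 14; As is in period 4, group 15; Br is in period 4, group 17.
Electron affinity generally becomes more exothermic across a period toward the halogens and less exothermic down a group.
All lie in period 4; the across-period trend (electron affinity increases left to right) applies, with the exception below.
Note the exception: Ge has a higher electron affinity than As, contrary to the simple trend — adding an electron to As's half-filled 4p³ is unfavourable, so Ge (4p²) has the more exothermic EA.
Approximate values (kJ/mol): Ca 2, Ga 29, Ge 119, As 78, Br 325.
The largest energy released when a gaseous atom gains an electron among these belongs to Br.

Br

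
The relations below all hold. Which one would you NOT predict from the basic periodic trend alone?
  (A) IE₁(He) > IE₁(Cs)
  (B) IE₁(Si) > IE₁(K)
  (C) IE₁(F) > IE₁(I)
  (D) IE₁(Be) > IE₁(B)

(D)

The general trend: IE₁ increases across a period and decreases down a group.
(A) He (period 1, group 18) vs Cs (period 6, group 1): the stated order agrees with the simple trend.
(B) Si (period 3, group 14) vs K (period 4, group 1): the stated order agrees with the simple trend.
(C) F (period 2, group 17) vs I (period 5, group 17): the stated order agrees with the simple trend.
(D) Be (period 2, group 2) vs B (period 2, group 13): the stated order contradicts the simple trend.
The exception is (D): removing B's lone 2p electron is easier than breaking Be's filled 2s².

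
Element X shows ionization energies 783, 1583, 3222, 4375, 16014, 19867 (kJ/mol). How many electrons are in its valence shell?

Look for the largest jump between consecutive ionization energies: IE5/IE4 ≈ 3.7, far larger than any earlier ratio.
That jump marks the point where a core electron is being removed. So the atom has 4 valence electrons.

4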